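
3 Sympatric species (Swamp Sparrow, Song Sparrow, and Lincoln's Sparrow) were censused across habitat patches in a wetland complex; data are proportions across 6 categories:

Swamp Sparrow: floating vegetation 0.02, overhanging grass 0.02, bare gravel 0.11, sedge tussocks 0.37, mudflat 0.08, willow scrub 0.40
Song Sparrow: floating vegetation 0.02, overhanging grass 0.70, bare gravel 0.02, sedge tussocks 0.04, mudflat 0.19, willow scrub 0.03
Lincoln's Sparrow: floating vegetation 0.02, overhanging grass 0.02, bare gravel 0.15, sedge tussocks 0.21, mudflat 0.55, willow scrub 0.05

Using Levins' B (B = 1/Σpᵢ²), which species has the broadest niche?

Swamp Sparrow

Σp_Swamᵢ² = 0.02² + 0.02² + 0.11² + 0.37² + 0.08² + 0.40² = 0.0004 + 0.0004 + 0.0121 + 0.1369 + 0.0064 + 0.1600 = 0.3162
B_Swam = 1 / 0.3162 = 3.1626
Σp_Songᵢ² = 0.02² + 0.70² + 0.02² + 0.04² + 0.19² + 0.03² = 0.0004 + 0.4900 + 0.0004 + 0.0016 + 0.0361 + 0.0009 = 0.5294
B_Song = 1 / 0.5294 = 1.8889
Σp_Lincᵢ² = 0.02² + 0.02² + 0.15² + 0.21² + 0.55² + 0.05² = 0.0004 + 0.0004 + 0.0225 + 0.0441 + 0.3025 + 0.0025 = 0.3724
B_Linc = 1 / 0.3724 = 2.6853
Highest B → broadest niche (most generalist): Swamp Sparrow (B = 3.16).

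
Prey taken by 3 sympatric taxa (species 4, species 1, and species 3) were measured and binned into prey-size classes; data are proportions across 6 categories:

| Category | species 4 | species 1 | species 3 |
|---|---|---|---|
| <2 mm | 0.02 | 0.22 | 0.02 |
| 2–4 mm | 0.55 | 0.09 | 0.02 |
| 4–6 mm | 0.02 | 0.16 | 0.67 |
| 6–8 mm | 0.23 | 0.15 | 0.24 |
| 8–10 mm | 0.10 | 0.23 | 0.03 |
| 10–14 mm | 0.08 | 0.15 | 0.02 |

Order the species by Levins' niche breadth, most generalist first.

Σp_4ᵢ² = 0.02² + 0.55² + 0.02² + 0.23² + 0.10² + 0.08² = 0.0004 + 0.3025 + 0.0004 + 0.0529 + 0.0100 + 0.0064 = 0.3726
B_4 = 1 / 0.3726 = 2.6838
Σp_1ᵢ² = 0.22² + 0.09² + 0.16² + 0.15² + 0.23² + 0.15² = 0.0484 + 0.0081 + 0.0256 + 0.0225 + 0.0529 + 0.0225 = 0.1800
B_1 = 1 / 0.1800 = 5.5556
Σp_3ᵢ² = 0.02² + 0.02² + 0.67² + 0.24² + 0.03² + 0.02² = 0.0004 + 0.0004 + 0.4489 + 0.0576 + 0.0009 + 0.0004 = 0.5086
B_3 = 1 / 0.5086 = 1.9662
Ranking by B (broadest → narrowest): species 1 (5.56) > species 4 (2.68) > species 3 (1.97)

species 1 > species 4 > species 3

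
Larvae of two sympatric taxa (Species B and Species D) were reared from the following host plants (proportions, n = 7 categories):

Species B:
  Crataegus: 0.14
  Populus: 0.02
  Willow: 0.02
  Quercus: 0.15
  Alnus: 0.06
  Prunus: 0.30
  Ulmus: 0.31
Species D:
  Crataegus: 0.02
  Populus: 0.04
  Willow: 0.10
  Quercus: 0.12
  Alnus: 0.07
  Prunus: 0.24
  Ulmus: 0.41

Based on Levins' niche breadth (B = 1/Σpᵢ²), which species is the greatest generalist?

Species B

Σp_Bᵢ² = 0.14² + 0.02² + 0.02² + 0.15² + 0.06² + 0.30² + 0.31² = 0.0196 + 0.0004 + 0.0004 + 0.0225 + 0.0036 + 0.0900 + 0.0961 = 0.2326
B_B = 1 / 0.2326 = 4.2992
Σp_Dᵢ² = 0.02² + 0.04² + 0.10² + 0.12² + 0.07² + 0.24² + 0.41² = 0.0004 + 0.0016 + 0.0100 + 0.0144 + 0.0049 + 0.0576 + 0.1681 = 0.2570
B_D = 1 / 0.2570 = 3.8911
Highest B → broadest niche (most generalist): Species B (B = 4.30).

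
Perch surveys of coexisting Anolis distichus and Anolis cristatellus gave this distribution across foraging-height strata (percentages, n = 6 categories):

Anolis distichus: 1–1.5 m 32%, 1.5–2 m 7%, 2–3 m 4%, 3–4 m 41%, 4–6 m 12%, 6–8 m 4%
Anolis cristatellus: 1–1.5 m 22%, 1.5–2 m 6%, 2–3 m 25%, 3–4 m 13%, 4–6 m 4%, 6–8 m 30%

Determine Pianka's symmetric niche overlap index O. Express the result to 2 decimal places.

0.61

Convert percentages to proportions (divide by 100).
Σ p₁ᵢp₂ᵢ = 0.0704 + 0.0042 + 0.0100 + 0.0533 + 0.0048 + 0.0120 = 0.1547
Σp_1ᵢ² = 0.32² + 0.07² + 0.04² + 0.41² + 0.12² + 0.04² = 0.1024 + 0.0049 + 0.0016 + 0.1681 + 0.0144 + 0.0016 = 0.2930
Σp_2ᵢ² = 0.22² + 0.06² + 0.25² + 0.13² + 0.04² + 0.30² = 0.0484 + 0.0036 + 0.0625 + 0.0169 + 0.0016 + 0.0900 = 0.2230
O = 0.1547 / √(0.2930 × 0.2230) = 0.1547 / 0.25561 = 0.6052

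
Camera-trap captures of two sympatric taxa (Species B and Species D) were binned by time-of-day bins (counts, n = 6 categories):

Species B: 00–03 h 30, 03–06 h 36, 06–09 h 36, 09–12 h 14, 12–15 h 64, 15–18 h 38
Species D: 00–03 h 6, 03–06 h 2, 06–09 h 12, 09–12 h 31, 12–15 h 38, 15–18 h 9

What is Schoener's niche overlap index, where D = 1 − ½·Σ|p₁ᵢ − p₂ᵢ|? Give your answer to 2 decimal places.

Proportions for Species B (n=218): 30/218=0.1376, 36/218=0.1651, 36/218=0.1651, 14/218=0.0642, 64/218=0.2936, 38/218=0.1743
Proportions for Species D (n=98): 6/98=0.0612, 2/98=0.0204, 12/98=0.1224, 31/98=0.3163, 38/98=0.3878, 9/98=0.0918
Σ|p₁ᵢ − p₂ᵢ| = 0.0764 + 0.1447 + 0.0427 + 0.2521 + 0.0942 + 0.0825 = 0.6926
D = 1 − ½ × 0.6926 = 1 − 0.34630 = 0.65370

0.65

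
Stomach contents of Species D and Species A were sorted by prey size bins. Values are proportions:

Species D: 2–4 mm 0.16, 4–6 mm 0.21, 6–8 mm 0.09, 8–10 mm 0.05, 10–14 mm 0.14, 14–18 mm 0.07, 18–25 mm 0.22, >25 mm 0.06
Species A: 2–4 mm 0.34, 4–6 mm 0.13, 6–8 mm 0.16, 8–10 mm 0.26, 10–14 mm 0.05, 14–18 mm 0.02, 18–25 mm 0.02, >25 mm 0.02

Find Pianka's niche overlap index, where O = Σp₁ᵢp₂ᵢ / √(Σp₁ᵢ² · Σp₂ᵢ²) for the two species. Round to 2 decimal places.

Σ p₁ᵢp₂ᵢ = 0.0544 + 0.0273 + 0.0144 + 0.0130 + 0.0070 + 0.0014 + 0.0044 + 0.0012 = 0.1231
Σp_1ᵢ² = 0.16² + 0.21² + 0.09² + 0.05² + 0.14² + 0.07² + 0.22² + 0.06² = 0.0256 + 0.0441 + 0.0081 + 0.0025 + 0.0196 + 0.0049 + 0.0484 + 0.0036 = 0.1568
Σp_2ᵢ² = 0.34² + 0.13² + 0.16² + 0.26² + 0.05² + 0.02² + 0.02² + 0.02² = 0.1156 + 0.0169 + 0.0256 + 0.0676 + 0.0025 + 0.0004 + 0.0004 + 0.0004 = 0.2294
O = 0.1231 / √(0.1568 × 0.2294) = 0.1231 / 0.18966 = 0.6491

0.65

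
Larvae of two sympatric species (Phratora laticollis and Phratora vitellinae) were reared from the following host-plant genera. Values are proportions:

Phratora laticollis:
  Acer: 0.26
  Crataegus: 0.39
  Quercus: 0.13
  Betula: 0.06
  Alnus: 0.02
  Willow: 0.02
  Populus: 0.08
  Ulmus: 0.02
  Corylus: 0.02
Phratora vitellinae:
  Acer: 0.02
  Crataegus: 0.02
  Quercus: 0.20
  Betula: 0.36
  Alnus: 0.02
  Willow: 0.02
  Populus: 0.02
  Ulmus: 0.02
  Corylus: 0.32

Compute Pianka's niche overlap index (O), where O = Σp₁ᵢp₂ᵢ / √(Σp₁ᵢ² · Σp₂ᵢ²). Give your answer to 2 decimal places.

0.27

Σ p₁ᵢp₂ᵢ = 0.0052 + 0.0078 + 0.0260 + 0.0216 + 0.0004 + 0.0004 + 0.0016 + 0.0004 + 0.0064 = 0.0698
Σp_1ᵢ² = 0.26² + 0.39² + 0.13² + 0.06² + 0.02² + 0.02² + 0.08² + 0.02² + 0.02² = 0.0676 + 0.1521 + 0.0169 + 0.0036 + 0.0004 + 0.0004 + 0.0064 + 0.0004 + 0.0004 = 0.2482
Σp_2ᵢ² = 0.02² + 0.02² + 0.20² + 0.36² + 0.02² + 0.02² + 0.02² + 0.02² + 0.32² = 0.0004 + 0.0004 + 0.0400 + 0.1296 + 0.0004 + 0.0004 + 0.0004 + 0.0004 + 0.1024 = 0.2744
O = 0.0698 / √(0.2482 × 0.2744) = 0.0698 / 0.26097 = 0.2675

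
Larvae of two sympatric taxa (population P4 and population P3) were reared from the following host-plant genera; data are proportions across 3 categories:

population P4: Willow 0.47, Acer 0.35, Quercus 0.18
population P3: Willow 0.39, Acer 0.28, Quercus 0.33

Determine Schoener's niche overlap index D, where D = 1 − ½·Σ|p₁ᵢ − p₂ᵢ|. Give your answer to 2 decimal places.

0.85

Σ|p₁ᵢ − p₂ᵢ| = 0.08 + 0.07 + 0.15 = 0.30
D = 1 − ½ × 0.30 = 1 − 0.150 = 0.8500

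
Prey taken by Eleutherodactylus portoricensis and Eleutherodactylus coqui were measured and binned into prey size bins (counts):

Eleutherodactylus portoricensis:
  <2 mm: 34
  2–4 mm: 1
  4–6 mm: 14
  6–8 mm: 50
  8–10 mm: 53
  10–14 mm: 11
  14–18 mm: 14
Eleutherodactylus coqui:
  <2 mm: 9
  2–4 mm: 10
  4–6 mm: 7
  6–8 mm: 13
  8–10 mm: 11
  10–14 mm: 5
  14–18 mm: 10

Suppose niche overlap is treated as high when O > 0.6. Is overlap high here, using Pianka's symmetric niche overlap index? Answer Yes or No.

Yes

Proportions for Eleutherodactylus portoricensis (n=177): 34/177=0.1921, 1/177=0.0056, 14/177=0.0791, 50/177=0.2825, 53/177=0.2994, 11/177=0.0621, 14/177=0.0791
Proportions for Eleutherodactylus coqui (n=65): 9/65=0.1385, 10/65=0.1538, 7/65=0.1077, 13/65=0.2000, 11/65=0.1692, 5/65=0.0769, 10/65=0.1538
Σ p₁ᵢp₂ᵢ = 0.026606 + 0.000861 + 0.008519 + 0.056500 + 0.050658 + 0.004775 + 0.012166 = 0.160085
Σp_1ᵢ² = 0.1921² + 0.0056² + 0.0791² + 0.2825² + 0.2994² + 0.0621² + 0.0791² = 0.036902 + 0.000031 + 0.006257 + 0.079806 + 0.089640 + 0.003856 + 0.006257 = 0.222749
Σp_2ᵢ² = 0.1385² + 0.1538² + 0.1077² + 0.2000² + 0.1692² + 0.0769² + 0.1538² = 0.019182 + 0.023654 + 0.011599 + 0.040000 + 0.028629 + 0.005914 + 0.023654 = 0.152632
O = 0.160085 / √(0.222749 × 0.152632) = 0.160085 / 0.1843872 = 0.8682
O = 0.8682 > 0.6 → Yes.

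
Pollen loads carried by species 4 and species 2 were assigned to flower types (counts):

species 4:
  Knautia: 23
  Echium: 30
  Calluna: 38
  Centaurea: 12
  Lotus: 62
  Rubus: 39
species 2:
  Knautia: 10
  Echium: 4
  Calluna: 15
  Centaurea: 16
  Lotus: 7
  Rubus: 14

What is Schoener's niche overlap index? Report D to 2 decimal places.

Proportions for species 4 (n=204): 23/204=0.1127, 30/204=0.1471, 38/204=0.1863, 12/204=0.0588, 62/204=0.3039, 39/204=0.1912
Proportions for species 2 (n=66): 10/66=0.1515, 4/66=0.0606, 15/66=0.2273, 16/66=0.2424, 7/66=0.1061, 14/66=0.2121
Σ|p₁ᵢ − p₂ᵢ| = 0.0388 + 0.0865 + 0.0410 + 0.1836 + 0.1978 + 0.0209 = 0.5686
D = 1 − ½ × 0.5686 = 1 − 0.28430 = 0.71570

0.72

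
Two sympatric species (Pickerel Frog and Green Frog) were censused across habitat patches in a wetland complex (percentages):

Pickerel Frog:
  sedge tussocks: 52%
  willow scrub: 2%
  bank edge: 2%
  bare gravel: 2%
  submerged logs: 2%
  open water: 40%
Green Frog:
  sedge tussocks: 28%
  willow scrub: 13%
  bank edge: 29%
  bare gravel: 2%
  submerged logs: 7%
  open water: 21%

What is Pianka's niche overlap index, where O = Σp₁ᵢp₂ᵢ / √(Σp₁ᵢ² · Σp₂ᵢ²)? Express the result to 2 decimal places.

Convert percentages to proportions (divide by 100).
Σ p₁ᵢp₂ᵢ = 0.1456 + 0.0026 + 0.0058 + 0.0004 + 0.0014 + 0.0840 = 0.2398
Σp_1ᵢ² = 0.52² + 0.02² + 0.02² + 0.02² + 0.02² + 0.40² = 0.2704 + 0.0004 + 0.0004 + 0.0004 + 0.0004 + 0.1600 = 0.4320
Σp_2ᵢ² = 0.28² + 0.13² + 0.29² + 0.02² + 0.07² + 0.21² = 0.0784 + 0.0169 + 0.0841 + 0.0004 + 0.0049 + 0.0441 = 0.2288
O = 0.2398 / √(0.4320 × 0.2288) = 0.2398 / 0.31439 = 0.7627

0.76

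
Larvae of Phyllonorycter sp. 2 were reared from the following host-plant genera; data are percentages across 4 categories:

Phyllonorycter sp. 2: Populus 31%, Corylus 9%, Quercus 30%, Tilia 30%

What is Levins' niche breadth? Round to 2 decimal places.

3.52

Convert percentages to proportions (divide by 100).
Σpᵢ² = 0.31² + 0.09² + 0.30² + 0.30² = 0.0961 + 0.0081 + 0.0900 + 0.0900 = 0.2842
B = 1 / 0.2842 = 3.5186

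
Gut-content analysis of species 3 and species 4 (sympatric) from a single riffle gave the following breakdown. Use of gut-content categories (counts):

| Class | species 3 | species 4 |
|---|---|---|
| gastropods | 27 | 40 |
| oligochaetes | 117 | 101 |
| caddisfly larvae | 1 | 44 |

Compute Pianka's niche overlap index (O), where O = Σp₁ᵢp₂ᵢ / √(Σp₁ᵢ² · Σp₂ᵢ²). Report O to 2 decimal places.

0.92

Proportions for species 3 (n=145): 27/145=0.1862, 117/145=0.8069, 1/145=0.0069
Proportions for species 4 (n=185): 40/185=0.2162, 101/185=0.5459, 44/185=0.2378
Σ p₁ᵢp₂ᵢ = 0.040256 + 0.440487 + 0.001641 = 0.482384
Σp_1ᵢ² = 0.1862² + 0.8069² + 0.0069² = 0.034670 + 0.651088 + 0.000048 = 0.685806
Σp_2ᵢ² = 0.2162² + 0.5459² + 0.2378² = 0.046742 + 0.298007 + 0.056549 = 0.401298
O = 0.482384 / √(0.685806 × 0.401298) = 0.482384 / 0.5246071 = 0.9195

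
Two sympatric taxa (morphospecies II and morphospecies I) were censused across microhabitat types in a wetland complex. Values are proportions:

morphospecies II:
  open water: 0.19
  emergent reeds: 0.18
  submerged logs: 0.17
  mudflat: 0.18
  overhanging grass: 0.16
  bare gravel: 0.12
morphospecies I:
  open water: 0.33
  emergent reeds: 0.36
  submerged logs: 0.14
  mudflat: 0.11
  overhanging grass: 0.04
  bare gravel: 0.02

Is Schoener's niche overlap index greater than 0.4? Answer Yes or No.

Σ|p₁ᵢ − p₂ᵢ| = 0.14 + 0.18 + 0.03 + 0.07 + 0.12 + 0.10 = 0.64
D = 1 − ½ × 0.64 = 1 − 0.320 = 0.6800
D = 0.6800 > 0.4 → Yes.

Yes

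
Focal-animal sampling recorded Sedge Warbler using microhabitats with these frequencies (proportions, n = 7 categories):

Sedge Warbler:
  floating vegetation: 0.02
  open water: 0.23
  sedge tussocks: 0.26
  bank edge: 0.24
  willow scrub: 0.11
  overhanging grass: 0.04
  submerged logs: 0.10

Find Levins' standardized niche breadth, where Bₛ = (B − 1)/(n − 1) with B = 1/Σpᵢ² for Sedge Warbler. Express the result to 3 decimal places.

0.658

Σpᵢ² = 0.02² + 0.23² + 0.26² + 0.24² + 0.11² + 0.04² + 0.10² = 0.0004 + 0.0529 + 0.0676 + 0.0576 + 0.0121 + 0.0016 + 0.0100 = 0.2022
B = 1 / 0.2022 = 4.94560
Bₛ = (B − 1)/(n − 1) = (4.94560 − 1)/(7 − 1) = 3.94560/6 = 0.65760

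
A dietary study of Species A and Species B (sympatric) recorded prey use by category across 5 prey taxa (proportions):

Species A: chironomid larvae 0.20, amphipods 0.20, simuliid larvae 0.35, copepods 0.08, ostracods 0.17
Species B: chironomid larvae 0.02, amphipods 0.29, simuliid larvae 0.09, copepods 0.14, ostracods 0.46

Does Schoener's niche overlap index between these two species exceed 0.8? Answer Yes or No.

No

Σ|p₁ᵢ − p₂ᵢ| = 0.18 + 0.09 + 0.26 + 0.06 + 0.29 = 0.88
D = 1 − ½ × 0.88 = 1 − 0.440 = 0.5600
D = 0.5600 < 0.8 → No.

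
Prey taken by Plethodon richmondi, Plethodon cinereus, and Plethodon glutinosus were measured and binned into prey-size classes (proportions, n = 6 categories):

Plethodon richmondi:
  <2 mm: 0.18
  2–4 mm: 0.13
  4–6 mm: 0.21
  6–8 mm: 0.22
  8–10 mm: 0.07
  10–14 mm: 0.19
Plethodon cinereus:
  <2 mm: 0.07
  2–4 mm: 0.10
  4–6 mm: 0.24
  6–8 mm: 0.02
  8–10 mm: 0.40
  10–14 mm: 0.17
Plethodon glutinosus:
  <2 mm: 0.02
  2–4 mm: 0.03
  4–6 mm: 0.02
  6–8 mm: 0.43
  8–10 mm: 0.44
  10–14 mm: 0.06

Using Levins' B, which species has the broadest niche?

Σp_richᵢ² = 0.18² + 0.13² + 0.21² + 0.22² + 0.07² + 0.19² = 0.0324 + 0.0169 + 0.0441 + 0.0484 + 0.0049 + 0.0361 = 0.1828
B_rich = 1 / 0.1828 = 5.4705
Σp_cineᵢ² = 0.07² + 0.10² + 0.24² + 0.02² + 0.40² + 0.17² = 0.0049 + 0.0100 + 0.0576 + 0.0004 + 0.1600 + 0.0289 = 0.2618
B_cine = 1 / 0.2618 = 3.8197
Σp_glutᵢ² = 0.02² + 0.03² + 0.02² + 0.43² + 0.44² + 0.06² = 0.0004 + 0.0009 + 0.0004 + 0.1849 + 0.1936 + 0.0036 = 0.3838
B_glut = 1 / 0.3838 = 2.6055
Highest B → broadest niche (most generalist): Plethodon richmondi (B = 5.47).

Plethodon richmondi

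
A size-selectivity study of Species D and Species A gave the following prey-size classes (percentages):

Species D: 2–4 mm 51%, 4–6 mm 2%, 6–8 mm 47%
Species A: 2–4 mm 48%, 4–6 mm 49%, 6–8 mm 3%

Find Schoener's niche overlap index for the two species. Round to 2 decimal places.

Convert percentages to proportions (divide by 100).
Σ|p₁ᵢ − p₂ᵢ| = 0.03 + 0.47 + 0.44 = 0.94
D = 1 − ½ × 0.94 = 1 − 0.470 = 0.5300

0.53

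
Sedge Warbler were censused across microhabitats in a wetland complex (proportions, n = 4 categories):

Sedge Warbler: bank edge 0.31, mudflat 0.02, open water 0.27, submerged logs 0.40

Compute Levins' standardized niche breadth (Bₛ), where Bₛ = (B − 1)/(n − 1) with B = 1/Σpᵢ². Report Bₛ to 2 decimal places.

Σpᵢ² = 0.31² + 0.02² + 0.27² + 0.40² = 0.0961 + 0.0004 + 0.0729 + 0.1600 = 0.3294
B = 1 / 0.3294 = 3.0358
Bₛ = (B − 1)/(n − 1) = (3.0358 − 1)/(4 − 1) = 2.0358/3 = 0.6786

0.68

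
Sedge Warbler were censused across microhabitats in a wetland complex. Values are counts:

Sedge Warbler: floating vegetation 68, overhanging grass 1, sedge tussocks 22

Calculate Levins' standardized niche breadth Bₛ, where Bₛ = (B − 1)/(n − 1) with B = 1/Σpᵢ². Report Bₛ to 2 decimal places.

Proportions for Sedge Warbler (n=91): 68/91=0.7473, 1/91=0.0110, 22/91=0.2418
Σpᵢ² = 0.7473² + 0.0110² + 0.2418² = 0.558457 + 0.000121 + 0.058467 = 0.617045
B = 1 / 0.617045 = 1.6206
Bₛ = (B − 1)/(n − 1) = (1.6206 − 1)/(3 − 1) = 0.6206/2 = 0.3103

0.31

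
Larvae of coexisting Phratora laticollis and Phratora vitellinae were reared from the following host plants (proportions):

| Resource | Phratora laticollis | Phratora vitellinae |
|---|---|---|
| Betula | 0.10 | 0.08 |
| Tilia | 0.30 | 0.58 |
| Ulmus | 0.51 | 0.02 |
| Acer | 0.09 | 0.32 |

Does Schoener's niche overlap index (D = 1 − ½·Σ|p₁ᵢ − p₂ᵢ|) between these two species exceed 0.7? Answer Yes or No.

Σ|p₁ᵢ − p₂ᵢ| = 0.02 + 0.28 + 0.49 + 0.23 = 1.02
D = 1 − ½ × 1.02 = 1 − 0.510 = 0.4900
D = 0.4900 < 0.7 → No.

No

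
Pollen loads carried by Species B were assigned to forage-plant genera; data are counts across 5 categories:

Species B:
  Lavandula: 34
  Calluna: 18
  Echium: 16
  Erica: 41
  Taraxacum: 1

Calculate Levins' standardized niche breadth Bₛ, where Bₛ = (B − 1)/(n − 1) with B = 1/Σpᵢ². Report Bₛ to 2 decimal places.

Proportions for Species B (n=110): 34/110=0.3091, 18/110=0.1636, 16/110=0.1455, 41/110=0.3727, 1/110=0.0091
Σpᵢ² = 0.3091² + 0.1636² + 0.1455² + 0.3727² + 0.0091² = 0.095543 + 0.026765 + 0.021170 + 0.138905 + 0.000083 = 0.282466
B = 1 / 0.282466 = 3.5402
Bₛ = (B − 1)/(n − 1) = (3.5402 − 1)/(5 − 1) = 2.5402/4 = 0.6351

0.64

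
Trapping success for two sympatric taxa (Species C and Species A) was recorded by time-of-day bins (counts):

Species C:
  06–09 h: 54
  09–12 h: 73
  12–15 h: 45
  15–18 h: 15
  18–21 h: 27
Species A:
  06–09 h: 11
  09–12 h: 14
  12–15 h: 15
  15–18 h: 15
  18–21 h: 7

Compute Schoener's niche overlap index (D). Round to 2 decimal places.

0.80

Proportions for Species C (n=214): 54/214=0.2523, 73/214=0.3411, 45/214=0.2103, 15/214=0.0701, 27/214=0.1262
Proportions for Species A (n=62): 11/62=0.1774, 14/62=0.2258, 15/62=0.2419, 15/62=0.2419, 7/62=0.1129
Σ|p₁ᵢ − p₂ᵢ| = 0.0749 + 0.1153 + 0.0316 + 0.1718 + 0.0133 = 0.4069
D = 1 − ½ × 0.4069 = 1 − 0.20345 = 0.79655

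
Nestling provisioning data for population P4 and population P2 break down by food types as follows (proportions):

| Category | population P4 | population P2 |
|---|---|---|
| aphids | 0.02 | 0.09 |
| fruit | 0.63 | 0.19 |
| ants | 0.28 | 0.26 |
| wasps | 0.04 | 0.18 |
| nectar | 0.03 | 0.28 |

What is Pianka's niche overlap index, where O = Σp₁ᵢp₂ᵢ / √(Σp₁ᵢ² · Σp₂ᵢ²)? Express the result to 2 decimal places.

Σ p₁ᵢp₂ᵢ = 0.0018 + 0.1197 + 0.0728 + 0.0072 + 0.0084 = 0.2099
Σp_1ᵢ² = 0.02² + 0.63² + 0.28² + 0.04² + 0.03² = 0.0004 + 0.3969 + 0.0784 + 0.0016 + 0.0009 = 0.4782
Σp_2ᵢ² = 0.09² + 0.19² + 0.26² + 0.18² + 0.28² = 0.0081 + 0.0361 + 0.0676 + 0.0324 + 0.0784 = 0.2226
O = 0.2099 / √(0.4782 × 0.2226) = 0.2099 / 0.32626 = 0.6434

0.64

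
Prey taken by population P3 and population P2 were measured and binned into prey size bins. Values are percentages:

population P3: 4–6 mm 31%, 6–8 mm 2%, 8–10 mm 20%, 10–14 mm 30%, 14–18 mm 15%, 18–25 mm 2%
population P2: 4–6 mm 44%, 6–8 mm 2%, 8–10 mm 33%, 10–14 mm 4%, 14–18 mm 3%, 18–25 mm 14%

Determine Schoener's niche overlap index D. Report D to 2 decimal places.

0.62

Convert percentages to proportions (divide by 100).
Σ|p₁ᵢ − p₂ᵢ| = 0.13 + 0.00 + 0.13 + 0.26 + 0.12 + 0.12 = 0.76
D = 1 − ½ × 0.76 = 1 − 0.380 = 0.6200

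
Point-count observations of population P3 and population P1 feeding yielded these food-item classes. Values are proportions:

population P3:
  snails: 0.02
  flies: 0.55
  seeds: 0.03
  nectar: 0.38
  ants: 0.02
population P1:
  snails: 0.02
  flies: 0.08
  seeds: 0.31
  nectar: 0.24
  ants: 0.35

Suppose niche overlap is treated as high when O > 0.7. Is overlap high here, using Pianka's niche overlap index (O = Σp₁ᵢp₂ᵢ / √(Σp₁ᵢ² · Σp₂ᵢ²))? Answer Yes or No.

No

Σ p₁ᵢp₂ᵢ = 0.0004 + 0.0440 + 0.0093 + 0.0912 + 0.0070 = 0.1519
Σp_1ᵢ² = 0.02² + 0.55² + 0.03² + 0.38² + 0.02² = 0.0004 + 0.3025 + 0.0009 + 0.1444 + 0.0004 = 0.4486
Σp_2ᵢ² = 0.02² + 0.08² + 0.31² + 0.24² + 0.35² = 0.0004 + 0.0064 + 0.0961 + 0.0576 + 0.1225 = 0.2830
O = 0.1519 / √(0.4486 × 0.2830) = 0.1519 / 0.35631 = 0.4263
O = 0.4263 < 0.7 → No.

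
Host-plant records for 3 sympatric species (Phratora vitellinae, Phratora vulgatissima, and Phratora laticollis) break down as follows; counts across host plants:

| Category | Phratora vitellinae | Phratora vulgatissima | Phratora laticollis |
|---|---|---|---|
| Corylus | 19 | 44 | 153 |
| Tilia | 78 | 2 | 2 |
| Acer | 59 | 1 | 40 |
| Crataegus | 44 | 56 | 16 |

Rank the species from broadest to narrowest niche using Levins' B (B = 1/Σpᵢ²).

Proportions for Phratora vitellinae (n=200): 19/200=0.0950, 78/200=0.3900, 59/200=0.2950, 44/200=0.2200
Proportions for Phratora vulgatissima (n=103): 44/103=0.4272, 2/103=0.0194, 1/103=0.0097, 56/103=0.5437
Proportions for Phratora laticollis (n=211): 153/211=0.7251, 2/211=0.0095, 40/211=0.1896, 16/211=0.0758
Σp_viteᵢ² = 0.0950² + 0.3900² + 0.2950² + 0.2200² = 0.009025 + 0.152100 + 0.087025 + 0.048400 = 0.296550
B_vite = 1 / 0.296550 = 3.3721
Σp_vulgᵢ² = 0.4272² + 0.0194² + 0.0097² + 0.5437² = 0.182500 + 0.000376 + 0.000094 + 0.295610 = 0.478580
B_vulg = 1 / 0.478580 = 2.0895
Σp_latiᵢ² = 0.7251² + 0.0095² + 0.1896² + 0.0758² = 0.525770 + 0.000090 + 0.035948 + 0.005746 = 0.567554
B_lati = 1 / 0.567554 = 1.7619
Ranking by B (broadest → narrowest): Phratora vitellinae (3.37) > Phratora vulgatissima (2.09) > Phratora laticollis (1.76)

Phratora vitellinae > Phratora vulgatissima > Phratora laticollis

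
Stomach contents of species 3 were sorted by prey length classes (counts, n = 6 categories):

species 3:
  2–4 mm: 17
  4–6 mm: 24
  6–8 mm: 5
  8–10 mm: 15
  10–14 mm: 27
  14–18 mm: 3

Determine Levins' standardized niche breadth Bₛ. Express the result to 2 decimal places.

Proportions for species 3 (n=91): 17/91=0.1868, 24/91=0.2637, 5/91=0.0549, 15/91=0.1648, 27/91=0.2967, 3/91=0.0330
Σpᵢ² = 0.1868² + 0.2637² + 0.0549² + 0.1648² + 0.2967² + 0.0330² = 0.034894 + 0.069538 + 0.003014 + 0.027159 + 0.088031 + 0.001089 = 0.223725
B = 1 / 0.223725 = 4.4698
Bₛ = (B − 1)/(n − 1) = (4.4698 − 1)/(6 − 1) = 3.4698/5 = 0.6940

0.69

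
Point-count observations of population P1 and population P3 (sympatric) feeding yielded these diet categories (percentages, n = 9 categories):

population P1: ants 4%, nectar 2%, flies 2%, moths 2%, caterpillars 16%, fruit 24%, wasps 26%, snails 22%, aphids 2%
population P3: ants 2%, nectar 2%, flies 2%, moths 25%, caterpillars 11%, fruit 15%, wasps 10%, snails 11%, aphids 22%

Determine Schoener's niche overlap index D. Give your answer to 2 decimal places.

Convert percentages to proportions (divide by 100).
Σ|p₁ᵢ − p₂ᵢ| = 0.02 + 0.00 + 0.00 + 0.23 + 0.05 + 0.09 + 0.16 + 0.11 + 0.20 = 0.86
D = 1 − ½ × 0.86 = 1 − 0.430 = 0.5700

0.57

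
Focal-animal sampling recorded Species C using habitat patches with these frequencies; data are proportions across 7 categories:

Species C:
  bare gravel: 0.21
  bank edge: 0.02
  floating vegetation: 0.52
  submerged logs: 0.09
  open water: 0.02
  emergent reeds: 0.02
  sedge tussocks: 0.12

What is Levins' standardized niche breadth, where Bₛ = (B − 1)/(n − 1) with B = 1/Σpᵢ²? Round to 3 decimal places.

Σpᵢ² = 0.21² + 0.02² + 0.52² + 0.09² + 0.02² + 0.02² + 0.12² = 0.0441 + 0.0004 + 0.2704 + 0.0081 + 0.0004 + 0.0004 + 0.0144 = 0.3382
B = 1 / 0.3382 = 2.95683
Bₛ = (B − 1)/(n − 1) = (2.95683 − 1)/(7 − 1) = 1.95683/6 = 0.32614

0.326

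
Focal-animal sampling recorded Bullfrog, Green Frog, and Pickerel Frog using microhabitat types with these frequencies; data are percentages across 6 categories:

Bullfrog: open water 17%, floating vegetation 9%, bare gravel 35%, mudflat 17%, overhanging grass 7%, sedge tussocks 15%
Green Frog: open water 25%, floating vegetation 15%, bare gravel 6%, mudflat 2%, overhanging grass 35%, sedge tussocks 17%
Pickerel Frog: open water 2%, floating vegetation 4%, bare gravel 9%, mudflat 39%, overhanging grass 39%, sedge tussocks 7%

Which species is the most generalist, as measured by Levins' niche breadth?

Convert percentages to proportions (divide by 100).
Σp_Bullᵢ² = 0.17² + 0.09² + 0.35² + 0.17² + 0.07² + 0.15² = 0.0289 + 0.0081 + 0.1225 + 0.0289 + 0.0049 + 0.0225 = 0.2158
B_Bull = 1 / 0.2158 = 4.6339
Σp_Greeᵢ² = 0.25² + 0.15² + 0.06² + 0.02² + 0.35² + 0.17² = 0.0625 + 0.0225 + 0.0036 + 0.0004 + 0.1225 + 0.0289 = 0.2404
B_Gree = 1 / 0.2404 = 4.1597
Σp_Pickᵢ² = 0.02² + 0.04² + 0.09² + 0.39² + 0.39² + 0.07² = 0.0004 + 0.0016 + 0.0081 + 0.1521 + 0.1521 + 0.0049 = 0.3192
B_Pick = 1 / 0.3192 = 3.1328
Highest B → broadest niche (most generalist): Bullfrog (B = 4.63).

Bullfrog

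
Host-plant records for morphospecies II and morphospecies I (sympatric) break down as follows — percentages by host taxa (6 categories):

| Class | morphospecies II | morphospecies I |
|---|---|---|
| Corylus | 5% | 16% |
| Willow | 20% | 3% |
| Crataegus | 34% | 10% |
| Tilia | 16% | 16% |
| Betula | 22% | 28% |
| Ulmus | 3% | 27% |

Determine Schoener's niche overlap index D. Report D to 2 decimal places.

0.59

Convert percentages to proportions (divide by 100).
Σ|p₁ᵢ − p₂ᵢ| = 0.11 + 0.17 + 0.24 + 0.00 + 0.06 + 0.24 = 0.82
D = 1 − ½ × 0.82 = 1 − 0.410 = 0.5900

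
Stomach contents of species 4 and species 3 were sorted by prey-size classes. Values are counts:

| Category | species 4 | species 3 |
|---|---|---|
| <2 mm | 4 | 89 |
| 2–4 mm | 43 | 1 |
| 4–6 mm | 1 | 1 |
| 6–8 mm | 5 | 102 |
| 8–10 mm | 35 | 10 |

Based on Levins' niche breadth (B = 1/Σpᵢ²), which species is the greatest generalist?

Proportions for species 4 (n=88): 4/88=0.0455, 43/88=0.4886, 1/88=0.0114, 5/88=0.0568, 35/88=0.3977
Proportions for species 3 (n=203): 89/203=0.4384, 1/203=0.0049, 1/203=0.0049, 102/203=0.5025, 10/203=0.0493
Σp_4ᵢ² = 0.0455² + 0.4886² + 0.0114² + 0.0568² + 0.3977² = 0.002070 + 0.238730 + 0.000130 + 0.003226 + 0.158165 = 0.402321
B_4 = 1 / 0.402321 = 2.4856
Σp_3ᵢ² = 0.4384² + 0.0049² + 0.0049² + 0.5025² + 0.0493² = 0.192195 + 0.000024 + 0.000024 + 0.252506 + 0.002430 = 0.447179
B_3 = 1 / 0.447179 = 2.2362
Highest B → broadest niche (most generalist): species 4 (B = 2.49).

species 4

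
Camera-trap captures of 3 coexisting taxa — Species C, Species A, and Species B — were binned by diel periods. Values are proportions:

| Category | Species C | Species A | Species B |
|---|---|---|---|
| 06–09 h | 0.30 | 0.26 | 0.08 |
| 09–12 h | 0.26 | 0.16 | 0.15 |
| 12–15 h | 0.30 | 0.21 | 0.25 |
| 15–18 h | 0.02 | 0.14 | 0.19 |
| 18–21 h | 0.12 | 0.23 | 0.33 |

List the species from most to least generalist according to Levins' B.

Σp_Cᵢ² = 0.30² + 0.26² + 0.30² + 0.02² + 0.12² = 0.0900 + 0.0676 + 0.0900 + 0.0004 + 0.0144 = 0.2624
B_C = 1 / 0.2624 = 3.8110
Σp_Aᵢ² = 0.26² + 0.16² + 0.21² + 0.14² + 0.23² = 0.0676 + 0.0256 + 0.0441 + 0.0196 + 0.0529 = 0.2098
B_A = 1 / 0.2098 = 4.7664
Σp_Bᵢ² = 0.08² + 0.15² + 0.25² + 0.19² + 0.33² = 0.0064 + 0.0225 + 0.0625 + 0.0361 + 0.1089 = 0.2364
B_B = 1 / 0.2364 = 4.2301
Ranking by B (broadest → narrowest): Species A (4.77) > Species B (4.23) > Species C (3.81)

Species A > Species B > Species C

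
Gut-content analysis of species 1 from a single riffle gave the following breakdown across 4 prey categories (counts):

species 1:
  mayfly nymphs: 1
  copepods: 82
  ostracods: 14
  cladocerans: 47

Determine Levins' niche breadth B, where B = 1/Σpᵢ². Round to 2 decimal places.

2.27

Proportions for species 1 (n=144): 1/144=0.0069, 82/144=0.5694, 14/144=0.0972, 47/144=0.3264
Σpᵢ² = 0.0069² + 0.5694² + 0.0972² + 0.3264² = 0.000048 + 0.324216 + 0.009448 + 0.106537 = 0.440249
B = 1 / 0.440249 = 2.2714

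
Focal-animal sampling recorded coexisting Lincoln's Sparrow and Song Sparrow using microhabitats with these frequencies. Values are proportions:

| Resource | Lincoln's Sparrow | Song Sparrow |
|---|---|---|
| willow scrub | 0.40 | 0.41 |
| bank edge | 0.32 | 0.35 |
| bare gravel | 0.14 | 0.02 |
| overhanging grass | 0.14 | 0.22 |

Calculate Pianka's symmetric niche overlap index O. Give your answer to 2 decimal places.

Σ p₁ᵢp₂ᵢ = 0.1640 + 0.1120 + 0.0028 + 0.0308 = 0.3096
Σp_1ᵢ² = 0.40² + 0.32² + 0.14² + 0.14² = 0.1600 + 0.1024 + 0.0196 + 0.0196 = 0.3016
Σp_2ᵢ² = 0.41² + 0.35² + 0.02² + 0.22² = 0.1681 + 0.1225 + 0.0004 + 0.0484 = 0.3394
O = 0.3096 / √(0.3016 × 0.3394) = 0.3096 / 0.31994 = 0.9677

0.97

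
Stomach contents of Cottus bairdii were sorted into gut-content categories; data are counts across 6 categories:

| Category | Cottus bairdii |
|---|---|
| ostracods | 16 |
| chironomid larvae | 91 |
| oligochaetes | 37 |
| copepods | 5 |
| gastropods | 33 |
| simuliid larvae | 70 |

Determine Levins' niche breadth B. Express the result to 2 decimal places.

3.99

Proportions for Cottus bairdii (n=252): 16/252=0.0635, 91/252=0.3611, 37/252=0.1468, 5/252=0.0198, 33/252=0.1310, 70/252=0.2778
Σpᵢ² = 0.0635² + 0.3611² + 0.1468² + 0.0198² + 0.1310² + 0.2778² = 0.004032 + 0.130393 + 0.021550 + 0.000392 + 0.017161 + 0.077173 = 0.250701
B = 1 / 0.250701 = 3.9888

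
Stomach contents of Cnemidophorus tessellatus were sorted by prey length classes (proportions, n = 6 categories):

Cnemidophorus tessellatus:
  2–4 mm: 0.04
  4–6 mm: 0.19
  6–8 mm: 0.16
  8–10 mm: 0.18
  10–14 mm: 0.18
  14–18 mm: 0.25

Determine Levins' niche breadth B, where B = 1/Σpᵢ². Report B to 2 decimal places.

Σpᵢ² = 0.04² + 0.19² + 0.16² + 0.18² + 0.18² + 0.25² = 0.0016 + 0.0361 + 0.0256 + 0.0324 + 0.0324 + 0.0625 = 0.1906
B = 1 / 0.1906 = 5.2466

5.25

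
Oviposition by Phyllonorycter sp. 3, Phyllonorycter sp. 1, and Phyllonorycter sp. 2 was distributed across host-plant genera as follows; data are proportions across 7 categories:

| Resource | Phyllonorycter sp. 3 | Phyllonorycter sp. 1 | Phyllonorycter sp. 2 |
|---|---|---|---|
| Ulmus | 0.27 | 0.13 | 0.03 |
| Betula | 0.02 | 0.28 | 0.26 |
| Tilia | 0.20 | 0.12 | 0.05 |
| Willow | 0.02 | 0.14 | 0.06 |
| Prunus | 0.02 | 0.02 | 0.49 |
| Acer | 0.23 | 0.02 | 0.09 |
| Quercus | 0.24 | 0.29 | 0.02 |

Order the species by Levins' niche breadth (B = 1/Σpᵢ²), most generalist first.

Phyllonorycter sp. 1 > Phyllonorycter sp. 3 > Phyllonorycter sp. 2

Σp_3ᵢ² = 0.27² + 0.02² + 0.20² + 0.02² + 0.02² + 0.23² + 0.24² = 0.0729 + 0.0004 + 0.0400 + 0.0004 + 0.0004 + 0.0529 + 0.0576 = 0.2246
B_3 = 1 / 0.2246 = 4.4524
Σp_1ᵢ² = 0.13² + 0.28² + 0.12² + 0.14² + 0.02² + 0.02² + 0.29² = 0.0169 + 0.0784 + 0.0144 + 0.0196 + 0.0004 + 0.0004 + 0.0841 = 0.2142
B_1 = 1 / 0.2142 = 4.6685
Σp_2ᵢ² = 0.03² + 0.26² + 0.05² + 0.06² + 0.49² + 0.09² + 0.02² = 0.0009 + 0.0676 + 0.0025 + 0.0036 + 0.2401 + 0.0081 + 0.0004 = 0.3232
B_2 = 1 / 0.3232 = 3.0941
Ranking by B (broadest → narrowest): Phyllonorycter sp. 1 (4.67) > Phyllonorycter sp. 3 (4.45) > Phyllonorycter sp. 2 (3.09)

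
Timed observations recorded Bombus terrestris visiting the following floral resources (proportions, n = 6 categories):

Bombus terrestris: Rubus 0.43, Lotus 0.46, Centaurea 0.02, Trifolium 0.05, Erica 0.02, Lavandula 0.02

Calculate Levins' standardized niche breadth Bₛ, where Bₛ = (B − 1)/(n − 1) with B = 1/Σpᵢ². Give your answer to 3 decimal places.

0.300

Σpᵢ² = 0.43² + 0.46² + 0.02² + 0.05² + 0.02² + 0.02² = 0.1849 + 0.2116 + 0.0004 + 0.0025 + 0.0004 + 0.0004 = 0.4002
B = 1 / 0.4002 = 2.49875
Bₛ = (B − 1)/(n − 1) = (2.49875 − 1)/(6 − 1) = 1.49875/5 = 0.29975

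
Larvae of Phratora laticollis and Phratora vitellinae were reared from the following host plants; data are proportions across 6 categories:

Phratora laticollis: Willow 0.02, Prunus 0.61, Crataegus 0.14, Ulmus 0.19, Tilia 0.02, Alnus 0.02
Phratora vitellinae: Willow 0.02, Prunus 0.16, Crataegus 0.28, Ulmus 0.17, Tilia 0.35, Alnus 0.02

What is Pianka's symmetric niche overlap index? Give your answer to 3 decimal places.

Σ p₁ᵢp₂ᵢ = 0.0004 + 0.0976 + 0.0392 + 0.0323 + 0.0070 + 0.0004 = 0.1769
Σp_1ᵢ² = 0.02² + 0.61² + 0.14² + 0.19² + 0.02² + 0.02² = 0.0004 + 0.3721 + 0.0196 + 0.0361 + 0.0004 + 0.0004 = 0.4290
Σp_2ᵢ² = 0.02² + 0.16² + 0.28² + 0.17² + 0.35² + 0.02² = 0.0004 + 0.0256 + 0.0784 + 0.0289 + 0.1225 + 0.0004 = 0.2562
O = 0.1769 / √(0.4290 × 0.2562) = 0.1769 / 0.331526 = 0.53359

0.534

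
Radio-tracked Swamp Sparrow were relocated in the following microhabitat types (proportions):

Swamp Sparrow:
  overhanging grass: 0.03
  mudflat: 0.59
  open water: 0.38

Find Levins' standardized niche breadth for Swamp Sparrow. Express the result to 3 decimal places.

0.513

Σpᵢ² = 0.03² + 0.59² + 0.38² = 0.0009 + 0.3481 + 0.1444 = 0.4934
B = 1 / 0.4934 = 2.02675
Bₛ = (B − 1)/(n − 1) = (2.02675 − 1)/(3 − 1) = 1.02675/2 = 0.51338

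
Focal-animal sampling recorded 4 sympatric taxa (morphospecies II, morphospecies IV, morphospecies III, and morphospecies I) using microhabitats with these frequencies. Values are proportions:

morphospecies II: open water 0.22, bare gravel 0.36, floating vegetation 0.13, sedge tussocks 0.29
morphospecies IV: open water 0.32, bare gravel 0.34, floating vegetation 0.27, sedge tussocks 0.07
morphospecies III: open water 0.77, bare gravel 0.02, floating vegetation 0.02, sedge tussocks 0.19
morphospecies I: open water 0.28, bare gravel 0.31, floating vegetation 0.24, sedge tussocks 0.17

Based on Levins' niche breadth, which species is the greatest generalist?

Σp_IIᵢ² = 0.22² + 0.36² + 0.13² + 0.29² = 0.0484 + 0.1296 + 0.0169 + 0.0841 = 0.2790
B_II = 1 / 0.2790 = 3.5842
Σp_IVᵢ² = 0.32² + 0.34² + 0.27² + 0.07² = 0.1024 + 0.1156 + 0.0729 + 0.0049 = 0.2958
B_IV = 1 / 0.2958 = 3.3807
Σp_IIIᵢ² = 0.77² + 0.02² + 0.02² + 0.19² = 0.5929 + 0.0004 + 0.0004 + 0.0361 = 0.6298
B_III = 1 / 0.6298 = 1.5878
Σp_Iᵢ² = 0.28² + 0.31² + 0.24² + 0.17² = 0.0784 + 0.0961 + 0.0576 + 0.0289 = 0.2610
B_I = 1 / 0.2610 = 3.8314
Highest B → broadest niche (most generalist): morphospecies I (B = 3.83).

morphospecies I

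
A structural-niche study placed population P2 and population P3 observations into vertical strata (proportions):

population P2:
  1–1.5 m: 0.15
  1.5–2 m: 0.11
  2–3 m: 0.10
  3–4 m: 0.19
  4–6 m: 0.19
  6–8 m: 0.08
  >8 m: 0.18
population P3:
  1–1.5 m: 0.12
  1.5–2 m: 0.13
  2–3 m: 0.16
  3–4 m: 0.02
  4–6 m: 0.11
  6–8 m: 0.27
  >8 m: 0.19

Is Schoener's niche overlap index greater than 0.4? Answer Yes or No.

Yes

Σ|p₁ᵢ − p₂ᵢ| = 0.03 + 0.02 + 0.06 + 0.17 + 0.08 + 0.19 + 0.01 = 0.56
D = 1 − ½ × 0.56 = 1 − 0.280 = 0.7200
D = 0.7200 > 0.4 → Yes.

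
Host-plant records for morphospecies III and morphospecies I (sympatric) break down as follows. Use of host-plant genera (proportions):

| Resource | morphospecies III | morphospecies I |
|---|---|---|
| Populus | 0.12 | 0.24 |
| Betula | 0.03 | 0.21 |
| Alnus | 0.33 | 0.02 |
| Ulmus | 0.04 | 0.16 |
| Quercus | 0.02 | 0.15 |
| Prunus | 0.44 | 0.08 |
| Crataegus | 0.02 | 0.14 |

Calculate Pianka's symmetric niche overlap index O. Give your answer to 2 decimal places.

0.38

Σ p₁ᵢp₂ᵢ = 0.0288 + 0.0063 + 0.0066 + 0.0064 + 0.0030 + 0.0352 + 0.0028 = 0.0891
Σp_1ᵢ² = 0.12² + 0.03² + 0.33² + 0.04² + 0.02² + 0.44² + 0.02² = 0.0144 + 0.0009 + 0.1089 + 0.0016 + 0.0004 + 0.1936 + 0.0004 = 0.3202
Σp_2ᵢ² = 0.24² + 0.21² + 0.02² + 0.16² + 0.15² + 0.08² + 0.14² = 0.0576 + 0.0441 + 0.0004 + 0.0256 + 0.0225 + 0.0064 + 0.0196 = 0.1762
O = 0.0891 / √(0.3202 × 0.1762) = 0.0891 / 0.23753 = 0.3751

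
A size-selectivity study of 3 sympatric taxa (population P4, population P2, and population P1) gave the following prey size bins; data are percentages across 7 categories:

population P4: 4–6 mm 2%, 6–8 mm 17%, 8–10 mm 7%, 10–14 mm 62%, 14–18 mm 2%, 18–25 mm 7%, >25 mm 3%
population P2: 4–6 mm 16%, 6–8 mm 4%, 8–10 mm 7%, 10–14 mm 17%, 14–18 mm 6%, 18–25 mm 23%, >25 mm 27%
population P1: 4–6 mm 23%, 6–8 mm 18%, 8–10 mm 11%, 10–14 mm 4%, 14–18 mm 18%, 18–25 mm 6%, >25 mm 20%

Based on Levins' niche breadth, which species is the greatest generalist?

population P1

Convert percentages to proportions (divide by 100).
Σp_P4ᵢ² = 0.02² + 0.17² + 0.07² + 0.62² + 0.02² + 0.07² + 0.03² = 0.0004 + 0.0289 + 0.0049 + 0.3844 + 0.0004 + 0.0049 + 0.0009 = 0.4248
B_P4 = 1 / 0.4248 = 2.3540
Σp_P2ᵢ² = 0.16² + 0.04² + 0.07² + 0.17² + 0.06² + 0.23² + 0.27² = 0.0256 + 0.0016 + 0.0049 + 0.0289 + 0.0036 + 0.0529 + 0.0729 = 0.1904
B_P2 = 1 / 0.1904 = 5.2521
Σp_P1ᵢ² = 0.23² + 0.18² + 0.11² + 0.04² + 0.18² + 0.06² + 0.20² = 0.0529 + 0.0324 + 0.0121 + 0.0016 + 0.0324 + 0.0036 + 0.0400 = 0.1750
B_P1 = 1 / 0.1750 = 5.7143
Highest B → broadest niche (most generalist): population P1 (B = 5.71).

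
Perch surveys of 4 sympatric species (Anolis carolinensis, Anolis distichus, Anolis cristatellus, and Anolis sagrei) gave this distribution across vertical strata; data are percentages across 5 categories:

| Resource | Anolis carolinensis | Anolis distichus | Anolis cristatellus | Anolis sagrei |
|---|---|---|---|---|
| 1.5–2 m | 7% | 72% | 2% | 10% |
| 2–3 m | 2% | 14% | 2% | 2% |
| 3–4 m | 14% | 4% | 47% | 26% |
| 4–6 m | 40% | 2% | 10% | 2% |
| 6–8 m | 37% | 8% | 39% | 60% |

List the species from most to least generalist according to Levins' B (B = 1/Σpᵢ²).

Anolis carolinensis > Anolis cristatellus > Anolis sagrei > Anolis distichus

Convert percentages to proportions (divide by 100).
Σp_caroᵢ² = 0.07² + 0.02² + 0.14² + 0.40² + 0.37² = 0.0049 + 0.0004 + 0.0196 + 0.1600 + 0.1369 = 0.3218
B_caro = 1 / 0.3218 = 3.1075
Σp_distᵢ² = 0.72² + 0.14² + 0.04² + 0.02² + 0.08² = 0.5184 + 0.0196 + 0.0016 + 0.0004 + 0.0064 = 0.5464
B_dist = 1 / 0.5464 = 1.8302
Σp_crisᵢ² = 0.02² + 0.02² + 0.47² + 0.10² + 0.39² = 0.0004 + 0.0004 + 0.2209 + 0.0100 + 0.1521 = 0.3838
B_cris = 1 / 0.3838 = 2.6055
Σp_sagrᵢ² = 0.10² + 0.02² + 0.26² + 0.02² + 0.60² = 0.0100 + 0.0004 + 0.0676 + 0.0004 + 0.3600 = 0.4384
B_sagr = 1 / 0.4384 = 2.2810
Ranking by B (broadest → narrowest): Anolis carolinensis (3.11) > Anolis cristatellus (2.61) > Anolis sagrei (2.28) > Anolis distichus (1.83)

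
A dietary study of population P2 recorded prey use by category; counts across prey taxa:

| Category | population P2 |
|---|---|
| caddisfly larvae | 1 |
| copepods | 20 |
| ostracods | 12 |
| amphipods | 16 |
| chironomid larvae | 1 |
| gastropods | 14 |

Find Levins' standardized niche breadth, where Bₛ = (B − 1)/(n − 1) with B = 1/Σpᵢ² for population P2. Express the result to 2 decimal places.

0.62

Proportions for population P2 (n=64): 1/64=0.0156, 20/64=0.3125, 12/64=0.1875, 16/64=0.2500, 1/64=0.0156, 14/64=0.2188
Σpᵢ² = 0.0156² + 0.3125² + 0.1875² + 0.2500² + 0.0156² + 0.2188² = 0.000243 + 0.097656 + 0.035156 + 0.062500 + 0.000243 + 0.047873 = 0.243671
B = 1 / 0.243671 = 4.1039
Bₛ = (B − 1)/(n − 1) = (4.1039 − 1)/(6 − 1) = 3.1039/5 = 0.6208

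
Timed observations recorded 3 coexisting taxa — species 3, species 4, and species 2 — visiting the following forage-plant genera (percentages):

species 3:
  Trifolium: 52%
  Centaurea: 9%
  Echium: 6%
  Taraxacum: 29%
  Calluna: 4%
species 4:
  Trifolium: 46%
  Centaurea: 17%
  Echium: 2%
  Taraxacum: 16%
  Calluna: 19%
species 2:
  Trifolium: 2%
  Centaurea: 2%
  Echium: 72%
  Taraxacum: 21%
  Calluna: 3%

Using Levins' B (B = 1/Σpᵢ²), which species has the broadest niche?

species 4

Convert percentages to proportions (divide by 100).
Σp_3ᵢ² = 0.52² + 0.09² + 0.06² + 0.29² + 0.04² = 0.2704 + 0.0081 + 0.0036 + 0.0841 + 0.0016 = 0.3678
B_3 = 1 / 0.3678 = 2.7189
Σp_4ᵢ² = 0.46² + 0.17² + 0.02² + 0.16² + 0.19² = 0.2116 + 0.0289 + 0.0004 + 0.0256 + 0.0361 = 0.3026
B_4 = 1 / 0.3026 = 3.3047
Σp_2ᵢ² = 0.02² + 0.02² + 0.72² + 0.21² + 0.03² = 0.0004 + 0.0004 + 0.5184 + 0.0441 + 0.0009 = 0.5642
B_2 = 1 / 0.5642 = 1.7724
Highest B → broadest niche (most generalist): species 4 (B = 3.30).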